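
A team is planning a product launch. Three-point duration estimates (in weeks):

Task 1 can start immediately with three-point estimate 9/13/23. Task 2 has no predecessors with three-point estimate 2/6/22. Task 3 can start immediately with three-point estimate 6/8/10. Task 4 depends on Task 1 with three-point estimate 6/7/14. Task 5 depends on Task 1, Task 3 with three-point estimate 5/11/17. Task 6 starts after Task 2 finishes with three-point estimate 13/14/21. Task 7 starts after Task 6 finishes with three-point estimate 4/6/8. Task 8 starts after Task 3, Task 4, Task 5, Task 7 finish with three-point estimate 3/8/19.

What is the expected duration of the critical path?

te_Task 1 = (9 + 4·13 + 23)/6 = 84/6 = 14
te_Task 2 = (2 + 4·6 + 22)/6 = 48/6 = 8
te_Task 3 = (6 + 4·8 + 10)/6 = 48/6 = 8
te_Task 4 = (6 + 4·7 + 14)/6 = 48/6 = 8
te_Task 5 = (5 + 4·11 + 17)/6 = 66/6 = 11
te_Task 6 = (13 + 4·14 + 21)/6 = 90/6 = 15
te_Task 7 = (4 + 4·6 + 8)/6 = 36/6 = 6
te_Task 8 = (3 + 4·8 + 19)/6 = 54/6 = 9

Forward pass:
ES_Task 1 = 0; EF_Task 1 = 14
ES_Task 2 = 0; EF_Task 2 = 8
ES_Task 3 = 0; EF_Task 3 = 8
ES_Task 4 = 14; EF_Task 4 = 14+8 = 22
ES_Task 5 = max(EF_Task 1=14, EF_Task 3=8) = 14; EF_Task 5 = 14+11 = 25
ES_Task 6 = 8; EF_Task 6 = 8+15 = 23
ES_Task 7 = 23; EF_Task 7 = 23+6 = 29
ES_Task 8 = max(EF_Task 3=8, EF_Task 4=22, EF_Task 5=25, EF_Task 7=29) = 29; EF_Task 8 = 29+9 = 38
Expected project duration μ = 38 weeks. Critical path: Task 2 → Task 6 → Task 7 → Task 8.

38 weeks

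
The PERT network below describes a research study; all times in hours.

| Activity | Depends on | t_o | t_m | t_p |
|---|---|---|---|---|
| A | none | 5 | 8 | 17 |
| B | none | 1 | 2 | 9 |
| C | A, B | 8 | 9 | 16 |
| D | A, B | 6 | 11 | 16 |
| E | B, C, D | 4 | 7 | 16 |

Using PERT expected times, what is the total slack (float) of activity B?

te_A = (5 + 4·8 + 17)/6 = 54/6 = 9
te_B = (1 + 4·2 + 9)/6 = 18/6 = 3
te_C = (8 + 4·9 + 16)/6 = 60/6 = 10
te_D = (6 + 4·11 + 16)/6 = 66/6 = 11
te_E = (4 + 4·7 + 16)/6 = 48/6 = 8

Forward pass:
ES_A = 0; EF_A = 9
ES_B = 0; EF_B = 3
ES_C = max(EF_A=9, EF_B=3) = 9; EF_C = 9+10 = 19
ES_D = max(EF_A=9, EF_B=3) = 9; EF_D = 9+11 = 20
ES_E = max(EF_B=3, EF_C=19, EF_D=20) = 20; EF_E = 20+8 = 28
Expected project duration μ = 28 hours. Critical path: A → D → E.

Backward pass:
LF_E = 28; LS_E = 28−8 = 20
LF_D = LS_E = 20; LS_D = 20−11 = 9
LF_C = LS_E = 20; LS_C = 20−10 = 10
LF_B = min(LS_C=10, LS_D=9, LS_E=20) = 9; LS_B = 9−3 = 6
LF_A = min(LS_C=10, LS_D=9) = 9; LS_A = 9−9 = 0
Slack_B = LS_B − ES_B = 6 − 0 = 6

6 hours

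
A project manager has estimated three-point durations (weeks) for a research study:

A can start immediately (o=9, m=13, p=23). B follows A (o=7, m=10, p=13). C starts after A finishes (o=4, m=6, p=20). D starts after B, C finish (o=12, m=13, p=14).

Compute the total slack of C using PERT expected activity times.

2 weeks

te_A = (9 + 4·13 + 23)/6 = 84/6 = 14
te_B = (7 + 4·10 + 13)/6 = 60/6 = 10
te_C = (4 + 4·6 + 20)/6 = 48/6 = 8
te_D = (12 + 4·13 + 14)/6 = 78/6 = 13

Forward pass:
ES_A = 0; EF_A = 14
ES_B = 14; EF_B = 14+10 = 24
ES_C = 14; EF_C = 14+8 = 22
ES_D = max(EF_B=24, EF_C=22) = 24; EF_D = 24+13 = 37
Expected project duration μ = 37 weeks. Critical path: A → B → D.

Backward pass:
LF_D = 37; LS_D = 37−13 = 24
LF_C = LS_D = 24; LS_C = 24−8 = 16
LF_B = LS_D = 24; LS_B = 24−10 = 14
LF_A = min(LS_B=14, LS_C=16) = 14; LS_A = 14−14 = 0
Slack_C = LS_C − ES_C = 16 − 14 = 2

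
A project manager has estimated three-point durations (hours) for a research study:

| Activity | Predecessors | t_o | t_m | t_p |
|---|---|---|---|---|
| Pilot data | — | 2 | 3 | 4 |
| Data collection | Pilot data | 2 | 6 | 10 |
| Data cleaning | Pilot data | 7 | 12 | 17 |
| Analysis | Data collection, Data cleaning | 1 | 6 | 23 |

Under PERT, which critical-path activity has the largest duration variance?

te_Pilot data = (2 + 4·3 + 4)/6 = 18/6 = 3; σ²_Pilot data = ((4−2)/6)² = 0.111
te_Data collection = (2 + 4·6 + 10)/6 = 36/6 = 6; σ²_Data collection = ((10−2)/6)² = 1.778
te_Data cleaning = (7 + 4·12 + 17)/6 = 72/6 = 12; σ²_Data cleaning = ((17−7)/6)² = 2.778
te_Analysis = (1 + 4·6 + 23)/6 = 48/6 = 8; σ²_Analysis = ((23−1)/6)² = 13.444

Forward pass:
ES_Pilot data = 0; EF_Pilot data = 3
ES_Data collection = 3; EF_Data collection = 3+6 = 9
ES_Data cleaning = 3; EF_Data cleaning = 3+12 = 15
ES_Analysis = max(EF_Data collection=9, EF_Data cleaning=15) = 15; EF_Analysis = 15+8 = 23
Expected project duration μ = 23 hours. Critical path: Pilot data → Data cleaning → Analysis.

Variances on critical path: σ²_Pilot data=0.111, σ²_Data cleaning=2.778, σ²_Analysis=13.444.
Largest is σ²_Analysis = 13.444.

Analysis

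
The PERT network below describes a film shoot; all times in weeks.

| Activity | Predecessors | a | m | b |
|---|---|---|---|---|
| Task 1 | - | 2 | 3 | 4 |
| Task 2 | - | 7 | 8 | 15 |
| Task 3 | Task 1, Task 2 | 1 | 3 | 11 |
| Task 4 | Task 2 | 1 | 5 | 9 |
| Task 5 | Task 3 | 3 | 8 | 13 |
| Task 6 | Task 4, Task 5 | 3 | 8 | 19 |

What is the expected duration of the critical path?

30 weeks

te_Task 1 = (2 + 4·3 + 4)/6 = 18/6 = 3
te_Task 2 = (7 + 4·8 + 15)/6 = 54/6 = 9
te_Task 3 = (1 + 4·3 + 11)/6 = 24/6 = 4
te_Task 4 = (1 + 4·5 + 9)/6 = 30/6 = 5
te_Task 5 = (3 + 4·8 + 13)/6 = 48/6 = 8
te_Task 6 = (3 + 4·8 + 19)/6 = 54/6 = 9

Forward pass:
ES_Task 1 = 0; EF_Task 1 = 3
ES_Task 2 = 0; EF_Task 2 = 9
ES_Task 3 = max(EF_Task 1=3, EF_Task 2=9) = 9; EF_Task 3 = 9+4 = 13
ES_Task 4 = 9; EF_Task 4 = 9+5 = 14
ES_Task 5 = 13; EF_Task 5 = 13+8 = 21
ES_Task 6 = max(EF_Task 4=14, EF_Task 5=21) = 21; EF_Task 6 = 21+9 = 30
Expected project duration μ = 30 weeks. Critical path: Task 2 → Task 3 → Task 5 → Task 6.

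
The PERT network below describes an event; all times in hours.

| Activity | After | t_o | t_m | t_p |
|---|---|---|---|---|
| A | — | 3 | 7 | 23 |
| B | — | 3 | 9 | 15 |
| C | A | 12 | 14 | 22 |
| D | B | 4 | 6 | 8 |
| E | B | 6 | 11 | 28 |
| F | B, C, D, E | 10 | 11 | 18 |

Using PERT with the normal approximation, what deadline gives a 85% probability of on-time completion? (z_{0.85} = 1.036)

te_A = (3 + 4·7 + 23)/6 = 54/6 = 9; σ²_A = ((23−3)/6)² = 11.111
te_B = (3 + 4·9 + 15)/6 = 54/6 = 9; σ²_B = ((15−3)/6)² = 4.000
te_C = (12 + 4·14 + 22)/6 = 90/6 = 15; σ²_C = ((22−12)/6)² = 2.778
te_D = (4 + 4·6 + 8)/6 = 36/6 = 6; σ²_D = ((8−4)/6)² = 0.444
te_E = (6 + 4·11 + 28)/6 = 78/6 = 13; σ²_E = ((28−6)/6)² = 13.444
te_F = (10 + 4·11 + 18)/6 = 72/6 = 12; σ²_F = ((18−10)/6)² = 1.778

Forward pass:
ES_A = 0; EF_A = 9
ES_B = 0; EF_B = 9
ES_C = 9; EF_C = 9+15 = 24
ES_D = 9; EF_D = 9+6 = 15
ES_E = 9; EF_E = 9+13 = 22
ES_F = max(EF_B=9, EF_C=24, EF_D=15, EF_E=22) = 24; EF_F = 24+12 = 36
Expected project duration μ = 36 hours. Critical path: A → C → F.

Variance along critical path = 11.111 + 2.778 + 1.778 = 15.667; σ = 3.958 hours.
D = μ + z·σ = 36 + 1.036·3.958 = 40.1 hours

40.1 hours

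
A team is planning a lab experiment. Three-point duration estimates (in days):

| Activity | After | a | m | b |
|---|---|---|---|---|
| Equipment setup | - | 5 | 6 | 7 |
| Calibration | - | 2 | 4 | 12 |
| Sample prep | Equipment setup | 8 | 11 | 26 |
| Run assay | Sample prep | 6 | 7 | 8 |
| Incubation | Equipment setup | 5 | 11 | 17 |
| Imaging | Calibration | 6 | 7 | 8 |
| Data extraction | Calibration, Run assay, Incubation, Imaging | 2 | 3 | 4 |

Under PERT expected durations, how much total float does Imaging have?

14 days

te_Equipment setup = (5 + 4·6 + 7)/6 = 36/6 = 6
te_Calibration = (2 + 4·4 + 12)/6 = 30/6 = 5
te_Sample prep = (8 + 4·11 + 26)/6 = 78/6 = 13
te_Run assay = (6 + 4·7 + 8)/6 = 42/6 = 7
te_Incubation = (5 + 4·11 + 17)/6 = 66/6 = 11
te_Imaging = (6 + 4·7 + 8)/6 = 42/6 = 7
te_Data extraction = (2 + 4·3 + 4)/6 = 18/6 = 3

Forward pass:
ES_Equipment setup = 0; EF_Equipment setup = 6
ES_Calibration = 0; EF_Calibration = 5
ES_Sample prep = 6; EF_Sample prep = 6+13 = 19
ES_Run assay = 19; EF_Run assay = 19+7 = 26
ES_Incubation = 6; EF_Incubation = 6+11 = 17
ES_Imaging = 5; EF_Imaging = 5+7 = 12
ES_Data extraction = max(EF_Calibration=5, EF_Run assay=26, EF_Incubation=17, EF_Imaging=12) = 26; EF_Data extraction = 26+3 = 29
Expected project duration μ = 29 days. Critical path: Equipment setup → Sample prep → Run assay → Data extraction.

Backward pass:
LF_Data extraction = 29; LS_Data extraction = 29−3 = 26
LF_Imaging = LS_Data extraction = 26; LS_Imaging = 26−7 = 19
LF_Incubation = LS_Data extraction = 26; LS_Incubation = 26−11 = 15
LF_Run assay = LS_Data extraction = 26; LS_Run assay = 26−7 = 19
LF_Sample prep = LS_Run assay = 19; LS_Sample prep = 19−13 = 6
LF_Calibration = min(LS_Imaging=19, LS_Data extraction=26) = 19; LS_Calibration = 19−5 = 14
LF_Equipment setup = min(LS_Sample prep=6, LS_Incubation=15) = 6; LS_Equipment setup = 6−6 = 0
Slack_Imaging = LS_Imaging − ES_Imaging = 19 − 5 = 14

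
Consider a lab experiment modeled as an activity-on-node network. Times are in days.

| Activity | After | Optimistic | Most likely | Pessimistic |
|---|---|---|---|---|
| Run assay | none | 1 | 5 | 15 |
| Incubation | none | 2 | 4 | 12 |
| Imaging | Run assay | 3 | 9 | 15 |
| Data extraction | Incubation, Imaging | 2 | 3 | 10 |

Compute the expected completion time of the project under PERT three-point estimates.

19 days

te_Run assay = (1 + 4·5 + 15)/6 = 36/6 = 6
te_Incubation = (2 + 4·4 + 12)/6 = 30/6 = 5
te_Imaging = (3 + 4·9 + 15)/6 = 54/6 = 9
te_Data extraction = (2 + 4·3 + 10)/6 = 24/6 = 4

Forward pass:
ES_Run assay = 0; EF_Run assay = 6
ES_Incubation = 0; EF_Incubation = 5
ES_Imaging = 6; EF_Imaging = 6+9 = 15
ES_Data extraction = max(EF_Incubation=5, EF_Imaging=15) = 15; EF_Data extraction = 15+4 = 19
Expected project duration μ = 19 days. Critical path: Run assay → Imaging → Data extraction.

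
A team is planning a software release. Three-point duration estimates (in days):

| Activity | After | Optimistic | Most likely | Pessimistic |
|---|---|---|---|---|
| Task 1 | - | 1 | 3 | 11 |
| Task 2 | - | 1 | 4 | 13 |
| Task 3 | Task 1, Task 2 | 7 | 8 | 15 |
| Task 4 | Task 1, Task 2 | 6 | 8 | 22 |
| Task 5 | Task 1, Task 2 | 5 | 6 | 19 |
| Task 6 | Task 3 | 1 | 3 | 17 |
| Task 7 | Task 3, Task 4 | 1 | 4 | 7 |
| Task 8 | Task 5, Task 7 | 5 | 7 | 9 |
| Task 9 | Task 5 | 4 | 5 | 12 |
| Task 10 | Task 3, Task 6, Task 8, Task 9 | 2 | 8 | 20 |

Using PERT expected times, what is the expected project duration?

35 days

te_Task 1 = (1 + 4·3 + 11)/6 = 24/6 = 4
te_Task 2 = (1 + 4·4 + 13)/6 = 30/6 = 5
te_Task 3 = (7 + 4·8 + 15)/6 = 54/6 = 9
te_Task 4 = (6 + 4·8 + 22)/6 = 60/6 = 10
te_Task 5 = (5 + 4·6 + 19)/6 = 48/6 = 8
te_Task 6 = (1 + 4·3 + 17)/6 = 30/6 = 5
te_Task 7 = (1 + 4·4 + 7)/6 = 24/6 = 4
te_Task 8 = (5 + 4·7 + 9)/6 = 42/6 = 7
te_Task 9 = (4 + 4·5 + 12)/6 = 36/6 = 6
te_Task 10 = (2 + 4·8 + 20)/6 = 54/6 = 9

Forward pass:
ES_Task 1 = 0; EF_Task 1 = 4
ES_Task 2 = 0; EF_Task 2 = 5
ES_Task 3 = max(EF_Task 1=4, EF_Task 2=5) = 5; EF_Task 3 = 5+9 = 14
ES_Task 4 = max(EF_Task 1=4, EF_Task 2=5) = 5; EF_Task 4 = 5+10 = 15
ES_Task 5 = max(EF_Task 1=4, EF_Task 2=5) = 5; EF_Task 5 = 5+8 = 13
ES_Task 6 = 14; EF_Task 6 = 14+5 = 19
ES_Task 7 = max(EF_Task 3=14, EF_Task 4=15) = 15; EF_Task 7 = 15+4 = 19
ES_Task 8 = max(EF_Task 5=13, EF_Task 7=19) = 19; EF_Task 8 = 19+7 = 26
ES_Task 9 = 13; EF_Task 9 = 13+6 = 19
ES_Task 10 = max(EF_Task 3=14, EF_Task 6=19, EF_Task 8=26, EF_Task 9=19) = 26; EF_Task 10 = 26+9 = 35
Expected project duration μ = 35 days. Critical path: Task 2 → Task 4 → Task 7 → Task 8 → Task 10.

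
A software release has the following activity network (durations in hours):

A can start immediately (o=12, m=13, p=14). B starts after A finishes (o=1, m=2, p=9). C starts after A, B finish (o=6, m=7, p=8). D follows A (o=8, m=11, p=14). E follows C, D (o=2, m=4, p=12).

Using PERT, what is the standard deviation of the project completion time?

1.97 hours

te_A = (12 + 4·13 + 14)/6 = 78/6 = 13; σ²_A = ((14−12)/6)² = 0.111
te_B = (1 + 4·2 + 9)/6 = 18/6 = 3; σ²_B = ((9−1)/6)² = 1.778
te_C = (6 + 4·7 + 8)/6 = 42/6 = 7; σ²_C = ((8−6)/6)² = 0.111
te_D = (8 + 4·11 + 14)/6 = 66/6 = 11; σ²_D = ((14−8)/6)² = 1.000
te_E = (2 + 4·4 + 12)/6 = 30/6 = 5; σ²_E = ((12−2)/6)² = 2.778

Forward pass:
ES_A = 0; EF_A = 13
ES_B = 13; EF_B = 13+3 = 16
ES_C = max(EF_A=13, EF_B=16) = 16; EF_C = 16+7 = 23
ES_D = 13; EF_D = 13+11 = 24
ES_E = max(EF_C=23, EF_D=24) = 24; EF_E = 24+5 = 29
Expected project duration μ = 29 hours. Critical path: A → D → E.

Variance along critical path = 0.111 + 1.000 + 2.778 = 3.889
σ = √3.889 = 1.972 hours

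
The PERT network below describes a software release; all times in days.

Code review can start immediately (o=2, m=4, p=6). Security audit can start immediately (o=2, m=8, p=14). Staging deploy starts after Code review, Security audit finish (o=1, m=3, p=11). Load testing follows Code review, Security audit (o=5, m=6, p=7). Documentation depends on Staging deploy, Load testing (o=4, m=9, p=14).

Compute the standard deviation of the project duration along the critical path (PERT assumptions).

2.62 days

te_Code review = (2 + 4·4 + 6)/6 = 24/6 = 4; σ²_Code review = ((6−2)/6)² = 0.444
te_Security audit = (2 + 4·8 + 14)/6 = 48/6 = 8; σ²_Security audit = ((14−2)/6)² = 4.000
te_Staging deploy = (1 + 4·3 + 11)/6 = 24/6 = 4; σ²_Staging deploy = ((11−1)/6)² = 2.778
te_Load testing = (5 + 4·6 + 7)/6 = 36/6 = 6; σ²_Load testing = ((7−5)/6)² = 0.111
te_Documentation = (4 + 4·9 + 14)/6 = 54/6 = 9; σ²_Documentation = ((14−4)/6)² = 2.778

Forward pass:
ES_Code review = 0; EF_Code review = 4
ES_Security audit = 0; EF_Security audit = 8
ES_Staging deploy = max(EF_Code review=4, EF_Security audit=8) = 8; EF_Staging deploy = 8+4 = 12
ES_Load testing = max(EF_Code review=4, EF_Security audit=8) = 8; EF_Load testing = 8+6 = 14
ES_Documentation = max(EF_Staging deploy=12, EF_Load testing=14) = 14; EF_Documentation = 14+9 = 23
Expected project duration μ = 23 days. Critical path: Security audit → Load testing → Documentation.

Variance along critical path = 4.000 + 0.111 + 2.778 = 6.889
σ = √6.889 = 2.625 days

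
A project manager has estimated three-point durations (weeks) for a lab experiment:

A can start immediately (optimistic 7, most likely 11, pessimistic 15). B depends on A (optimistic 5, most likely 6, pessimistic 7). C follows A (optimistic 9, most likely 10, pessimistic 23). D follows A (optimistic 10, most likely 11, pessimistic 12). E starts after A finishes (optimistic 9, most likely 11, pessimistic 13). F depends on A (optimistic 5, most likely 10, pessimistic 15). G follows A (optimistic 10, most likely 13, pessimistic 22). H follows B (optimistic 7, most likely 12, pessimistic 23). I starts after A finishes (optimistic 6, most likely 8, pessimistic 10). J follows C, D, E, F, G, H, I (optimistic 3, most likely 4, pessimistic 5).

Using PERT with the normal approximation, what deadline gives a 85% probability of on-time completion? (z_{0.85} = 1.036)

te_A = (7 + 4·11 + 15)/6 = 66/6 = 11; σ²_A = ((15−7)/6)² = 1.778
te_B = (5 + 4·6 + 7)/6 = 36/6 = 6; σ²_B = ((7−5)/6)² = 0.111
te_C = (9 + 4·10 + 23)/6 = 72/6 = 12; σ²_C = ((23−9)/6)² = 5.444
te_D = (10 + 4·11 + 12)/6 = 66/6 = 11; σ²_D = ((12−10)/6)² = 0.111
te_E = (9 + 4·11 + 13)/6 = 66/6 = 11; σ²_E = ((13−9)/6)² = 0.444
te_F = (5 + 4·10 + 15)/6 = 60/6 = 10; σ²_F = ((15−5)/6)² = 2.778
te_G = (10 + 4·13 + 22)/6 = 84/6 = 14; σ²_G = ((22−10)/6)² = 4.000
te_H = (7 + 4·12 + 23)/6 = 78/6 = 13; σ²_H = ((23−7)/6)² = 7.111
te_I = (6 + 4·8 + 10)/6 = 48/6 = 8; σ²_I = ((10−6)/6)² = 0.444
te_J = (3 + 4·4 + 5)/6 = 24/6 = 4; σ²_J = ((5−3)/6)² = 0.111

Forward pass:
ES_A = 0; EF_A = 11
ES_B = 11; EF_B = 11+6 = 17
ES_C = 11; EF_C = 11+12 = 23
ES_D = 11; EF_D = 11+11 = 22
ES_E = 11; EF_E = 11+11 = 22
ES_F = 11; EF_F = 11+10 = 21
ES_G = 11; EF_G = 11+14 = 25
ES_H = 17; EF_H = 17+13 = 30
ES_I = 11; EF_I = 11+8 = 19
ES_J = max(EF_C=23, EF_D=22, EF_E=22, EF_F=21, EF_G=25, EF_H=30, EF_I=19) = 30; EF_J = 30+4 = 34
Expected project duration μ = 34 weeks. Critical path: A → B → H → J.

Variance along critical path = 1.778 + 0.111 + 7.111 + 0.111 = 9.111; σ = 3.018 weeks.
D = μ + z·σ = 34 + 1.036·3.018 = 37.1 weeks

37.1 weeks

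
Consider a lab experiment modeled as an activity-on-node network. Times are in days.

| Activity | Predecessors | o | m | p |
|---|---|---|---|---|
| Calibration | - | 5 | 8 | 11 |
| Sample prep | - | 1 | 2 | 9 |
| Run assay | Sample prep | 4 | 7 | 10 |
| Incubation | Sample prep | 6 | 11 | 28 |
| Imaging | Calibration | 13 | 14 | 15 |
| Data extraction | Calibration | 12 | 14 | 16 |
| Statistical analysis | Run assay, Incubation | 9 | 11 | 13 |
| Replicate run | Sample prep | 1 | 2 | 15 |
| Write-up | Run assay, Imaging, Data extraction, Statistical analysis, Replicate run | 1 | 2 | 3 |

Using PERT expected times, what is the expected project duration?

29 days

te_Calibration = (5 + 4·8 + 11)/6 = 48/6 = 8
te_Sample prep = (1 + 4·2 + 9)/6 = 18/6 = 3
te_Run assay = (4 + 4·7 + 10)/6 = 42/6 = 7
te_Incubation = (6 + 4·11 + 28)/6 = 78/6 = 13
te_Imaging = (13 + 4·14 + 15)/6 = 84/6 = 14
te_Data extraction = (12 + 4·14 + 16)/6 = 84/6 = 14
te_Statistical analysis = (9 + 4·11 + 13)/6 = 66/6 = 11
te_Replicate run = (1 + 4·2 + 15)/6 = 24/6 = 4
te_Write-up = (1 + 4·2 + 3)/6 = 12/6 = 2

Forward pass:
ES_Calibration = 0; EF_Calibration = 8
ES_Sample prep = 0; EF_Sample prep = 3
ES_Run assay = 3; EF_Run assay = 3+7 = 10
ES_Incubation = 3; EF_Incubation = 3+13 = 16
ES_Imaging = 8; EF_Imaging = 8+14 = 22
ES_Data extraction = 8; EF_Data extraction = 8+14 = 22
ES_Statistical analysis = max(EF_Run assay=10, EF_Incubation=16) = 16; EF_Statistical analysis = 16+11 = 27
ES_Replicate run = 3; EF_Replicate run = 3+4 = 7
ES_Write-up = max(EF_Run assay=10, EF_Imaging=22, EF_Data extraction=22, EF_Statistical analysis=27, EF_Replicate run=7) = 27; EF_Write-up = 27+2 = 29
Expected project duration μ = 29 days. Critical path: Sample prep → Incubation → Statistical analysis → Write-up.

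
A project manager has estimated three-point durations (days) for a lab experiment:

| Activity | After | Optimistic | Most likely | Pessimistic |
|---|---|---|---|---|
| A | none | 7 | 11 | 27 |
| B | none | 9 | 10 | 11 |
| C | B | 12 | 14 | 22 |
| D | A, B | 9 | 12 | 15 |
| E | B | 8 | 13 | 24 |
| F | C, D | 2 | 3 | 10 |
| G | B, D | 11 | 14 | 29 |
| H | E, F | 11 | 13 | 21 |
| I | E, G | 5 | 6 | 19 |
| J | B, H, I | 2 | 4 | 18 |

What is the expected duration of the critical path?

55 days

te_A = (7 + 4·11 + 27)/6 = 78/6 = 13
te_B = (9 + 4·10 + 11)/6 = 60/6 = 10
te_C = (12 + 4·14 + 22)/6 = 90/6 = 15
te_D = (9 + 4·12 + 15)/6 = 72/6 = 12
te_E = (8 + 4·13 + 24)/6 = 84/6 = 14
te_F = (2 + 4·3 + 10)/6 = 24/6 = 4
te_G = (11 + 4·14 + 29)/6 = 96/6 = 16
te_H = (11 + 4·13 + 21)/6 = 84/6 = 14
te_I = (5 + 4·6 + 19)/6 = 48/6 = 8
te_J = (2 + 4·4 + 18)/6 = 36/6 = 6

Forward pass:
ES_A = 0; EF_A = 13
ES_B = 0; EF_B = 10
ES_C = 10; EF_C = 10+15 = 25
ES_D = max(EF_A=13, EF_B=10) = 13; EF_D = 13+12 = 25
ES_E = 10; EF_E = 10+14 = 24
ES_F = max(EF_C=25, EF_D=25) = 25; EF_F = 25+4 = 29
ES_G = max(EF_B=10, EF_D=25) = 25; EF_G = 25+16 = 41
ES_H = max(EF_E=24, EF_F=29) = 29; EF_H = 29+14 = 43
ES_I = max(EF_E=24, EF_G=41) = 41; EF_I = 41+8 = 49
ES_J = max(EF_B=10, EF_H=43, EF_I=49) = 49; EF_J = 49+6 = 55
Expected project duration μ = 55 days. Critical path: A → D → G → I → J.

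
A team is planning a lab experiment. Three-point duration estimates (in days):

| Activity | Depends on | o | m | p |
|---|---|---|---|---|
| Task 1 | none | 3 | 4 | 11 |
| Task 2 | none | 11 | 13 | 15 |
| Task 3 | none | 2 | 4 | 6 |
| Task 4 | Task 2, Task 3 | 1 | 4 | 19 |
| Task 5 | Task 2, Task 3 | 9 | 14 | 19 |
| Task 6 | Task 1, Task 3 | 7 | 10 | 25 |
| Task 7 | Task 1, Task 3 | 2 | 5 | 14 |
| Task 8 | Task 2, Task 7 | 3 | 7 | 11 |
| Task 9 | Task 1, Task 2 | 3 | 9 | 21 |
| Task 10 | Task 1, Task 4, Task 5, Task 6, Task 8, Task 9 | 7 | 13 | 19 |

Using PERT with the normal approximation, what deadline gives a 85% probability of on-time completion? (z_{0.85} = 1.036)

42.8 days

te_Task 1 = (3 + 4·4 + 11)/6 = 30/6 = 5; σ²_Task 1 = ((11−3)/6)² = 1.778
te_Task 2 = (11 + 4·13 + 15)/6 = 78/6 = 13; σ²_Task 2 = ((15−11)/6)² = 0.444
te_Task 3 = (2 + 4·4 + 6)/6 = 24/6 = 4; σ²_Task 3 = ((6−2)/6)² = 0.444
te_Task 4 = (1 + 4·4 + 19)/6 = 36/6 = 6; σ²_Task 4 = ((19−1)/6)² = 9.000
te_Task 5 = (9 + 4·14 + 19)/6 = 84/6 = 14; σ²_Task 5 = ((19−9)/6)² = 2.778
te_Task 6 = (7 + 4·10 + 25)/6 = 72/6 = 12; σ²_Task 6 = ((25−7)/6)² = 9.000
te_Task 7 = (2 + 4·5 + 14)/6 = 36/6 = 6; σ²_Task 7 = ((14−2)/6)² = 4.000
te_Task 8 = (3 + 4·7 + 11)/6 = 42/6 = 7; σ²_Task 8 = ((11−3)/6)² = 1.778
te_Task 9 = (3 + 4·9 + 21)/6 = 60/6 = 10; σ²_Task 9 = ((21−3)/6)² = 9.000
te_Task 10 = (7 + 4·13 + 19)/6 = 78/6 = 13; σ²_Task 10 = ((19−7)/6)² = 4.000

Forward pass:
ES_Task 1 = 0; EF_Task 1 = 5
ES_Task 2 = 0; EF_Task 2 = 13
ES_Task 3 = 0; EF_Task 3 = 4
ES_Task 4 = max(EF_Task 2=13, EF_Task 3=4) = 13; EF_Task 4 = 13+6 = 19
ES_Task 5 = max(EF_Task 2=13, EF_Task 3=4) = 13; EF_Task 5 = 13+14 = 27
ES_Task 6 = max(EF_Task 1=5, EF_Task 3=4) = 5; EF_Task 6 = 5+12 = 17
ES_Task 7 = max(EF_Task 1=5, EF_Task 3=4) = 5; EF_Task 7 = 5+6 = 11
ES_Task 8 = max(EF_Task 2=13, EF_Task 7=11) = 13; EF_Task 8 = 13+7 = 20
ES_Task 9 = max(EF_Task 1=5, EF_Task 2=13) = 13; EF_Task 9 = 13+10 = 23
ES_Task 10 = max(EF_Task 1=5, EF_Task 4=19, EF_Task 5=27, EF_Task 6=17, EF_Task 8=20, EF_Task 9=23) = 27; EF_Task 10 = 27+13 = 40
Expected project duration μ = 40 days. Critical path: Task 2 → Task 5 → Task 10.

Variance along critical path = 0.444 + 2.778 + 4.000 = 7.222; σ = 2.687 days.
D = μ + z·σ = 40 + 1.036·2.687 = 42.8 days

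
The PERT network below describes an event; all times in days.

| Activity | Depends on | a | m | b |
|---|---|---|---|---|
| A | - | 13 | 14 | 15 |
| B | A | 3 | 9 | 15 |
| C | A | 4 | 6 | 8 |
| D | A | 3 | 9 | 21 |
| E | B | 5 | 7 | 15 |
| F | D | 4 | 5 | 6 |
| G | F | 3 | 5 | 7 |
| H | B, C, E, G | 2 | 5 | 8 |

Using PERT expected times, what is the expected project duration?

39 days

te_A = (13 + 4·14 + 15)/6 = 84/6 = 14
te_B = (3 + 4·9 + 15)/6 = 54/6 = 9
te_C = (4 + 4·6 + 8)/6 = 36/6 = 6
te_D = (3 + 4·9 + 21)/6 = 60/6 = 10
te_E = (5 + 4·7 + 15)/6 = 48/6 = 8
te_F = (4 + 4·5 + 6)/6 = 30/6 = 5
te_G = (3 + 4·5 + 7)/6 = 30/6 = 5
te_H = (2 + 4·5 + 8)/6 = 30/6 = 5

Forward pass:
ES_A = 0; EF_A = 14
ES_B = 14; EF_B = 14+9 = 23
ES_C = 14; EF_C = 14+6 = 20
ES_D = 14; EF_D = 14+10 = 24
ES_E = 23; EF_E = 23+8 = 31
ES_F = 24; EF_F = 24+5 = 29
ES_G = 29; EF_G = 29+5 = 34
ES_H = max(EF_B=23, EF_C=20, EF_E=31, EF_G=34) = 34; EF_H = 34+5 = 39
Expected project duration μ = 39 days. Critical path: A → D → F → G → H.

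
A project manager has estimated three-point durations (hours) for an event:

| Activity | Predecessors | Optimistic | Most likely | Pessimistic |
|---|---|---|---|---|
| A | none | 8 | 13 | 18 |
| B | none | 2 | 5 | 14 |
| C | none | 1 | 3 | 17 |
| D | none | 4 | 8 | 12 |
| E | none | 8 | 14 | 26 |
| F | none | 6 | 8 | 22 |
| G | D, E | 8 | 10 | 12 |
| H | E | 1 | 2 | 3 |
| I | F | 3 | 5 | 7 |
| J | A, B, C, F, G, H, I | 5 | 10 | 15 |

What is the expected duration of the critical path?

te_A = (8 + 4·13 + 18)/6 = 78/6 = 13
te_B = (2 + 4·5 + 14)/6 = 36/6 = 6
te_C = (1 + 4·3 + 17)/6 = 30/6 = 5
te_D = (4 + 4·8 + 12)/6 = 48/6 = 8
te_E = (8 + 4·14 + 26)/6 = 90/6 = 15
te_F = (6 + 4·8 + 22)/6 = 60/6 = 10
te_G = (8 + 4·10 + 12)/6 = 60/6 = 10
te_H = (1 + 4·2 + 3)/6 = 12/6 = 2
te_I = (3 + 4·5 + 7)/6 = 30/6 = 5
te_J = (5 + 4·10 + 15)/6 = 60/6 = 10

Forward pass:
ES_A = 0; EF_A = 13
ES_B = 0; EF_B = 6
ES_C = 0; EF_C = 5
ES_D = 0; EF_D = 8
ES_E = 0; EF_E = 15
ES_F = 0; EF_F = 10
ES_G = max(EF_D=8, EF_E=15) = 15; EF_G = 15+10 = 25
ES_H = 15; EF_H = 15+2 = 17
ES_I = 10; EF_I = 10+5 = 15
ES_J = max(EF_A=13, EF_B=6, EF_C=5, EF_F=10, EF_G=25, EF_H=17, EF_I=15) = 25; EF_J = 25+10 = 35
Expected project duration μ = 35 hours. Critical path: E → G → J.

35 hours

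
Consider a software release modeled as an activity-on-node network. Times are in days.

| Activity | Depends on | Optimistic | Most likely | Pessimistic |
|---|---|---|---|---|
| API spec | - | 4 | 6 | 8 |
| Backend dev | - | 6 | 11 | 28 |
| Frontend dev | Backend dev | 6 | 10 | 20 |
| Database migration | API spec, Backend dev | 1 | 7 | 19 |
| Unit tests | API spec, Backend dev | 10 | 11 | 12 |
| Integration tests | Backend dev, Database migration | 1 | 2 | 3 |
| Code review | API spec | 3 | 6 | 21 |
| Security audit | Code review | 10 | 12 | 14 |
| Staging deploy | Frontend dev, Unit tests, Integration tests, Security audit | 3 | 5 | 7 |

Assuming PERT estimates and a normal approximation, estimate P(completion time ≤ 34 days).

te_API spec = (4 + 4·6 + 8)/6 = 36/6 = 6; σ²_API spec = ((8−4)/6)² = 0.444
te_Backend dev = (6 + 4·11 + 28)/6 = 78/6 = 13; σ²_Backend dev = ((28−6)/6)² = 13.444
te_Frontend dev = (6 + 4·10 + 20)/6 = 66/6 = 11; σ²_Frontend dev = ((20−6)/6)² = 5.444
te_Database migration = (1 + 4·7 + 19)/6 = 48/6 = 8; σ²_Database migration = ((19−1)/6)² = 9.000
te_Unit tests = (10 + 4·11 + 12)/6 = 66/6 = 11; σ²_Unit tests = ((12−10)/6)² = 0.111
te_Integration tests = (1 + 4·2 + 3)/6 = 12/6 = 2; σ²_Integration tests = ((3−1)/6)² = 0.111
te_Code review = (3 + 4·6 + 21)/6 = 48/6 = 8; σ²_Code review = ((21−3)/6)² = 9.000
te_Security audit = (10 + 4·12 + 14)/6 = 72/6 = 12; σ²_Security audit = ((14−10)/6)² = 0.444
te_Staging deploy = (3 + 4·5 + 7)/6 = 30/6 = 5; σ²_Staging deploy = ((7−3)/6)² = 0.444

Forward pass:
ES_API spec = 0; EF_API spec = 6
ES_Backend dev = 0; EF_Backend dev = 13
ES_Frontend dev = 13; EF_Frontend dev = 13+11 = 24
ES_Database migration = max(EF_API spec=6, EF_Backend dev=13) = 13; EF_Database migration = 13+8 = 21
ES_Unit tests = max(EF_API spec=6, EF_Backend dev=13) = 13; EF_Unit tests = 13+11 = 24
ES_Integration tests = max(EF_Backend dev=13, EF_Database migration=21) = 21; EF_Integration tests = 21+2 = 23
ES_Code review = 6; EF_Code review = 6+8 = 14
ES_Security audit = 14; EF_Security audit = 14+12 = 26
ES_Staging deploy = max(EF_Frontend dev=24, EF_Unit tests=24, EF_Integration tests=23, EF_Security audit=26) = 26; EF_Staging deploy = 26+5 = 31
Expected project duration μ = 31 days. Critical path: API spec → Code review → Security audit → Staging deploy.

Variance along critical path = 0.444 + 9.000 + 0.444 + 0.444 = 10.333; σ = √10.333 = 3.215 days.
Z = (34 − 31) / 3.215 = 0.933
P(T ≤ 34) = Φ(0.933) ≈ 0.825

0.825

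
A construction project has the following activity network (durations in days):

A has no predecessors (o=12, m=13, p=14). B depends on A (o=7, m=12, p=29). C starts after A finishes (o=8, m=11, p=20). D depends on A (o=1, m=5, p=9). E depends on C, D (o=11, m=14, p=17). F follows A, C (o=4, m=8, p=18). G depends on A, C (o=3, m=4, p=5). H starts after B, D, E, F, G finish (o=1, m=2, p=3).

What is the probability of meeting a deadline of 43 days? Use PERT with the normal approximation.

0.809

te_A = (12 + 4·13 + 14)/6 = 78/6 = 13; σ²_A = ((14−12)/6)² = 0.111
te_B = (7 + 4·12 + 29)/6 = 84/6 = 14; σ²_B = ((29−7)/6)² = 13.444
te_C = (8 + 4·11 + 20)/6 = 72/6 = 12; σ²_C = ((20−8)/6)² = 4.000
te_D = (1 + 4·5 + 9)/6 = 30/6 = 5; σ²_D = ((9−1)/6)² = 1.778
te_E = (11 + 4·14 + 17)/6 = 84/6 = 14; σ²_E = ((17−11)/6)² = 1.000
te_F = (4 + 4·8 + 18)/6 = 54/6 = 9; σ²_F = ((18−4)/6)² = 5.444
te_G = (3 + 4·4 + 5)/6 = 24/6 = 4; σ²_G = ((5−3)/6)² = 0.111
te_H = (1 + 4·2 + 3)/6 = 12/6 = 2; σ²_H = ((3−1)/6)² = 0.111

Forward pass:
ES_A = 0; EF_A = 13
ES_B = 13; EF_B = 13+14 = 27
ES_C = 13; EF_C = 13+12 = 25
ES_D = 13; EF_D = 13+5 = 18
ES_E = max(EF_C=25, EF_D=18) = 25; EF_E = 25+14 = 39
ES_F = max(EF_A=13, EF_C=25) = 25; EF_F = 25+9 = 34
ES_G = max(EF_A=13, EF_C=25) = 25; EF_G = 25+4 = 29
ES_H = max(EF_B=27, EF_D=18, EF_E=39, EF_F=34, EF_G=29) = 39; EF_H = 39+2 = 41
Expected project duration μ = 41 days. Critical path: A → C → E → H.

Variance along critical path = 0.111 + 4.000 + 1.000 + 0.111 = 5.222; σ = √5.222 = 2.285 days.
Z = (43 − 41) / 2.285 = 0.875
P(T ≤ 43) = Φ(0.875) ≈ 0.809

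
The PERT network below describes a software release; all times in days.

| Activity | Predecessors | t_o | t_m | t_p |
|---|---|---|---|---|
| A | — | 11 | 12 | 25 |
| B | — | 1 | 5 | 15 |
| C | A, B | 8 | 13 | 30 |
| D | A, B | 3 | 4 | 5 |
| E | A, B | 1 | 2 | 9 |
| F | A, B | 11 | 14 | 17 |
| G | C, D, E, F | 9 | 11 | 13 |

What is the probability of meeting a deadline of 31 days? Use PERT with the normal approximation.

0.020

te_A = (11 + 4·12 + 25)/6 = 84/6 = 14; σ²_A = ((25−11)/6)² = 5.444
te_B = (1 + 4·5 + 15)/6 = 36/6 = 6; σ²_B = ((15−1)/6)² = 5.444
te_C = (8 + 4·13 + 30)/6 = 90/6 = 15; σ²_C = ((30−8)/6)² = 13.444
te_D = (3 + 4·4 + 5)/6 = 24/6 = 4; σ²_D = ((5−3)/6)² = 0.111
te_E = (1 + 4·2 + 9)/6 = 18/6 = 3; σ²_E = ((9−1)/6)² = 1.778
te_F = (11 + 4·14 + 17)/6 = 84/6 = 14; σ²_F = ((17−11)/6)² = 1.000
te_G = (9 + 4·11 + 13)/6 = 66/6 = 11; σ²_G = ((13−9)/6)² = 0.444

Forward pass:
ES_A = 0; EF_A = 14
ES_B = 0; EF_B = 6
ES_C = max(EF_A=14, EF_B=6) = 14; EF_C = 14+15 = 29
ES_D = max(EF_A=14, EF_B=6) = 14; EF_D = 14+4 = 18
ES_E = max(EF_A=14, EF_B=6) = 14; EF_E = 14+3 = 17
ES_F = max(EF_A=14, EF_B=6) = 14; EF_F = 14+14 = 28
ES_G = max(EF_C=29, EF_D=18, EF_E=17, EF_F=28) = 29; EF_G = 29+11 = 40
Expected project duration μ = 40 days. Critical path: A → C → G.

Variance along critical path = 5.444 + 13.444 + 0.444 = 19.333; σ = √19.333 = 4.397 days.
Z = (31 − 40) / 4.397 = -2.047
P(T ≤ 31) = Φ(-2.047) ≈ 0.020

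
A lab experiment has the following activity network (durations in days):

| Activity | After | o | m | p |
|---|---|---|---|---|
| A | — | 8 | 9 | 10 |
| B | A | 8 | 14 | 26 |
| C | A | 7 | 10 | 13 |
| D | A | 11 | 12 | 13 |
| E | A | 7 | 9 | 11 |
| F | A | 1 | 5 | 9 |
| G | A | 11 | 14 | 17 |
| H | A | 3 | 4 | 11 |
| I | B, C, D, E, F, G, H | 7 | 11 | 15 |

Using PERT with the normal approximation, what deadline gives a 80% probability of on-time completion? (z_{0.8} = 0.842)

te_A = (8 + 4·9 + 10)/6 = 54/6 = 9; σ²_A = ((10−8)/6)² = 0.111
te_B = (8 + 4·14 + 26)/6 = 90/6 = 15; σ²_B = ((26−8)/6)² = 9.000
te_C = (7 + 4·10 + 13)/6 = 60/6 = 10; σ²_C = ((13−7)/6)² = 1.000
te_D = (11 + 4·12 + 13)/6 = 72/6 = 12; σ²_D = ((13−11)/6)² = 0.111
te_E = (7 + 4·9 + 11)/6 = 54/6 = 9; σ²_E = ((11−7)/6)² = 0.444
te_F = (1 + 4·5 + 9)/6 = 30/6 = 5; σ²_F = ((9−1)/6)² = 1.778
te_G = (11 + 4·14 + 17)/6 = 84/6 = 14; σ²_G = ((17−11)/6)² = 1.000
te_H = (3 + 4·4 + 11)/6 = 30/6 = 5; σ²_H = ((11−3)/6)² = 1.778
te_I = (7 + 4·11 + 15)/6 = 66/6 = 11; σ²_I = ((15−7)/6)² = 1.778

Forward pass:
ES_A = 0; EF_A = 9
ES_B = 9; EF_B = 9+15 = 24
ES_C = 9; EF_C = 9+10 = 19
ES_D = 9; EF_D = 9+12 = 21
ES_E = 9; EF_E = 9+9 = 18
ES_F = 9; EF_F = 9+5 = 14
ES_G = 9; EF_G = 9+14 = 23
ES_H = 9; EF_H = 9+5 = 14
ES_I = max(EF_B=24, EF_C=19, EF_D=21, EF_E=18, EF_F=14, EF_G=23, EF_H=14) = 24; EF_I = 24+11 = 35
Expected project duration μ = 35 days. Critical path: A → B → I.

Variance along critical path = 0.111 + 9.000 + 1.778 = 10.889; σ = 3.300 days.
D = μ + z·σ = 35 + 0.842·3.300 = 37.8 days

37.8 days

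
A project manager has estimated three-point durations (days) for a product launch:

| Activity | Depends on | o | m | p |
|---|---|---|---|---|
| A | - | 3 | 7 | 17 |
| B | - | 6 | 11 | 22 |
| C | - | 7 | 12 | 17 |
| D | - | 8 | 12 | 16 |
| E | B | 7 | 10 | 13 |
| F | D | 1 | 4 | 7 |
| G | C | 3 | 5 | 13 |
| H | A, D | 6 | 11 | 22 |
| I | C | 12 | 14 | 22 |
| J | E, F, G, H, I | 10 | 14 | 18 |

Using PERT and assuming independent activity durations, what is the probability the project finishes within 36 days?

te_A = (3 + 4·7 + 17)/6 = 48/6 = 8; σ²_A = ((17−3)/6)² = 5.444
te_B = (6 + 4·11 + 22)/6 = 72/6 = 12; σ²_B = ((22−6)/6)² = 7.111
te_C = (7 + 4·12 + 17)/6 = 72/6 = 12; σ²_C = ((17−7)/6)² = 2.778
te_D = (8 + 4·12 + 16)/6 = 72/6 = 12; σ²_D = ((16−8)/6)² = 1.778
te_E = (7 + 4·10 + 13)/6 = 60/6 = 10; σ²_E = ((13−7)/6)² = 1.000
te_F = (1 + 4·4 + 7)/6 = 24/6 = 4; σ²_F = ((7−1)/6)² = 1.000
te_G = (3 + 4·5 + 13)/6 = 36/6 = 6; σ²_G = ((13−3)/6)² = 2.778
te_H = (6 + 4·11 + 22)/6 = 72/6 = 12; σ²_H = ((22−6)/6)² = 7.111
te_I = (12 + 4·14 + 22)/6 = 90/6 = 15; σ²_I = ((22−12)/6)² = 2.778
te_J = (10 + 4·14 + 18)/6 = 84/6 = 14; σ²_J = ((18−10)/6)² = 1.778

Forward pass:
ES_A = 0; EF_A = 8
ES_B = 0; EF_B = 12
ES_C = 0; EF_C = 12
ES_D = 0; EF_D = 12
ES_E = 12; EF_E = 12+10 = 22
ES_F = 12; EF_F = 12+4 = 16
ES_G = 12; EF_G = 12+6 = 18
ES_H = max(EF_A=8, EF_D=12) = 12; EF_H = 12+12 = 24
ES_I = 12; EF_I = 12+15 = 27
ES_J = max(EF_E=22, EF_F=16, EF_G=18, EF_H=24, EF_I=27) = 27; EF_J = 27+14 = 41
Expected project duration μ = 41 days. Critical path: C → I → J.

Variance along critical path = 2.778 + 2.778 + 1.778 = 7.333; σ = √7.333 = 2.708 days.
Z = (36 − 41) / 2.708 = -1.846
P(T ≤ 36) = Φ(-1.846) ≈ 0.032

0.032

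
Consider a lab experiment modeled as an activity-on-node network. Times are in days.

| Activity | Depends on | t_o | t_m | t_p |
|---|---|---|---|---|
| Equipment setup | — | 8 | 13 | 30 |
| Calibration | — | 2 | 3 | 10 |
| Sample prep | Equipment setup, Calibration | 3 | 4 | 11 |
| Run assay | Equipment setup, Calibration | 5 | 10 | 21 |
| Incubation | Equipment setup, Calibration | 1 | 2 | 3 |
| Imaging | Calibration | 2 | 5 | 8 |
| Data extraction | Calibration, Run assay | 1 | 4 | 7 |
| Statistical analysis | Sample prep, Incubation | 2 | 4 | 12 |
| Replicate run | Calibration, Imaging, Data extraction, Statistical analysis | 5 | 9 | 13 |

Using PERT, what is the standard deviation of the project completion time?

te_Equipment setup = (8 + 4·13 + 30)/6 = 90/6 = 15; σ²_Equipment setup = ((30−8)/6)² = 13.444
te_Calibration = (2 + 4·3 + 10)/6 = 24/6 = 4; σ²_Calibration = ((10−2)/6)² = 1.778
te_Sample prep = (3 + 4·4 + 11)/6 = 30/6 = 5; σ²_Sample prep = ((11−3)/6)² = 1.778
te_Run assay = (5 + 4·10 + 21)/6 = 66/6 = 11; σ²_Run assay = ((21−5)/6)² = 7.111
te_Incubation = (1 + 4·2 + 3)/6 = 12/6 = 2; σ²_Incubation = ((3−1)/6)² = 0.111
te_Imaging = (2 + 4·5 + 8)/6 = 30/6 = 5; σ²_Imaging = ((8−2)/6)² = 1.000
te_Data extraction = (1 + 4·4 + 7)/6 = 24/6 = 4; σ²_Data extraction = ((7−1)/6)² = 1.000
te_Statistical analysis = (2 + 4·4 + 12)/6 = 30/6 = 5; σ²_Statistical analysis = ((12−2)/6)² = 2.778
te_Replicate run = (5 + 4·9 + 13)/6 = 54/6 = 9; σ²_Replicate run = ((13−5)/6)² = 1.778

Forward pass:
ES_Equipment setup = 0; EF_Equipment setup = 15
ES_Calibration = 0; EF_Calibration = 4
ES_Sample prep = max(EF_Equipment setup=15, EF_Calibration=4) = 15; EF_Sample prep = 15+5 = 20
ES_Run assay = max(EF_Equipment setup=15, EF_Calibration=4) = 15; EF_Run assay = 15+11 = 26
ES_Incubation = max(EF_Equipment setup=15, EF_Calibration=4) = 15; EF_Incubation = 15+2 = 17
ES_Imaging = 4; EF_Imaging = 4+5 = 9
ES_Data extraction = max(EF_Calibration=4, EF_Run assay=26) = 26; EF_Data extraction = 26+4 = 30
ES_Statistical analysis = max(EF_Sample prep=20, EF_Incubation=17) = 20; EF_Statistical analysis = 20+5 = 25
ES_Replicate run = max(EF_Calibration=4, EF_Imaging=9, EF_Data extraction=30, EF_Statistical analysis=25) = 30; EF_Replicate run = 30+9 = 39
Expected project duration μ = 39 days. Critical path: Equipment setup → Run assay → Data extraction → Replicate run.

Variance along critical path = 13.444 + 7.111 + 1.000 + 1.778 = 23.333
σ = √23.333 = 4.830 days

4.83 days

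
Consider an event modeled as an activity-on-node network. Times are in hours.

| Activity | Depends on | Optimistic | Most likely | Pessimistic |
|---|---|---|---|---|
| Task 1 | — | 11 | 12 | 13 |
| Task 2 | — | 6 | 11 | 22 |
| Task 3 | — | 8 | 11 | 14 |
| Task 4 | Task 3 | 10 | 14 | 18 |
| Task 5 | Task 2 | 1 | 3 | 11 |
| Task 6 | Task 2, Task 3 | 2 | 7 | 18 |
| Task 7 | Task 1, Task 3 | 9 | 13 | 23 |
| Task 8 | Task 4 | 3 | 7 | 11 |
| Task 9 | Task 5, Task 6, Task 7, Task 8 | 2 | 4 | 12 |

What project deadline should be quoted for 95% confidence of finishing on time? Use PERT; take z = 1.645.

41.5 hours

te_Task 1 = (11 + 4·12 + 13)/6 = 72/6 = 12; σ²_Task 1 = ((13−11)/6)² = 0.111
te_Task 2 = (6 + 4·11 + 22)/6 = 72/6 = 12; σ²_Task 2 = ((22−6)/6)² = 7.111
te_Task 3 = (8 + 4·11 + 14)/6 = 66/6 = 11; σ²_Task 3 = ((14−8)/6)² = 1.000
te_Task 4 = (10 + 4·14 + 18)/6 = 84/6 = 14; σ²_Task 4 = ((18−10)/6)² = 1.778
te_Task 5 = (1 + 4·3 + 11)/6 = 24/6 = 4; σ²_Task 5 = ((11−1)/6)² = 2.778
te_Task 6 = (2 + 4·7 + 18)/6 = 48/6 = 8; σ²_Task 6 = ((18−2)/6)² = 7.111
te_Task 7 = (9 + 4·13 + 23)/6 = 84/6 = 14; σ²_Task 7 = ((23−9)/6)² = 5.444
te_Task 8 = (3 + 4·7 + 11)/6 = 42/6 = 7; σ²_Task 8 = ((11−3)/6)² = 1.778
te_Task 9 = (2 + 4·4 + 12)/6 = 30/6 = 5; σ²_Task 9 = ((12−2)/6)² = 2.778

Forward pass:
ES_Task 1 = 0; EF_Task 1 = 12
ES_Task 2 = 0; EF_Task 2 = 12
ES_Task 3 = 0; EF_Task 3 = 11
ES_Task 4 = 11; EF_Task 4 = 11+14 = 25
ES_Task 5 = 12; EF_Task 5 = 12+4 = 16
ES_Task 6 = max(EF_Task 2=12, EF_Task 3=11) = 12; EF_Task 6 = 12+8 = 20
ES_Task 7 = max(EF_Task 1=12, EF_Task 3=11) = 12; EF_Task 7 = 12+14 = 26
ES_Task 8 = 25; EF_Task 8 = 25+7 = 32
ES_Task 9 = max(EF_Task 5=16, EF_Task 6=20, EF_Task 7=26, EF_Task 8=32) = 32; EF_Task 9 = 32+5 = 37
Expected project duration μ = 37 hours. Critical path: Task 3 → Task 4 → Task 8 → Task 9.

Variance along critical path = 1.000 + 1.778 + 1.778 + 2.778 = 7.333; σ = 2.708 hours.
D = μ + z·σ = 37 + 1.645·2.708 = 41.5 hours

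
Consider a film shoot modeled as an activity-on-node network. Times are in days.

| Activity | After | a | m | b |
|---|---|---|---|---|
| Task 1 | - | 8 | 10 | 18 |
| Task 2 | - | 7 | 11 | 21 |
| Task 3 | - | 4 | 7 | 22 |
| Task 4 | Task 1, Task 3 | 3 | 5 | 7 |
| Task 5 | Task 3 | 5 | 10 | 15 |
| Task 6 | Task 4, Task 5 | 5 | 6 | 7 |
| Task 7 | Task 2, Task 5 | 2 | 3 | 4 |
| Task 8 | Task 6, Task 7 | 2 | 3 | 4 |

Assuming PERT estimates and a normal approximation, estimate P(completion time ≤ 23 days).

te_Task 1 = (8 + 4·10 + 18)/6 = 66/6 = 11; σ²_Task 1 = ((18−8)/6)² = 2.778
te_Task 2 = (7 + 4·11 + 21)/6 = 72/6 = 12; σ²_Task 2 = ((21−7)/6)² = 5.444
te_Task 3 = (4 + 4·7 + 22)/6 = 54/6 = 9; σ²_Task 3 = ((22−4)/6)² = 9.000
te_Task 4 = (3 + 4·5 + 7)/6 = 30/6 = 5; σ²_Task 4 = ((7−3)/6)² = 0.444
te_Task 5 = (5 + 4·10 + 15)/6 = 60/6 = 10; σ²_Task 5 = ((15−5)/6)² = 2.778
te_Task 6 = (5 + 4·6 + 7)/6 = 36/6 = 6; σ²_Task 6 = ((7−5)/6)² = 0.111
te_Task 7 = (2 + 4·3 + 4)/6 = 18/6 = 3; σ²_Task 7 = ((4−2)/6)² = 0.111
te_Task 8 = (2 + 4·3 + 4)/6 = 18/6 = 3; σ²_Task 8 = ((4−2)/6)² = 0.111

Forward pass:
ES_Task 1 = 0; EF_Task 1 = 11
ES_Task 2 = 0; EF_Task 2 = 12
ES_Task 3 = 0; EF_Task 3 = 9
ES_Task 4 = max(EF_Task 1=11, EF_Task 3=9) = 11; EF_Task 4 = 11+5 = 16
ES_Task 5 = 9; EF_Task 5 = 9+10 = 19
ES_Task 6 = max(EF_Task 4=16, EF_Task 5=19) = 19; EF_Task 6 = 19+6 = 25
ES_Task 7 = max(EF_Task 2=12, EF_Task 5=19) = 19; EF_Task 7 = 19+3 = 22
ES_Task 8 = max(EF_Task 6=25, EF_Task 7=22) = 25; EF_Task 8 = 25+3 = 28
Expected project duration μ = 28 days. Critical path: Task 3 → Task 5 → Task 6 → Task 8.

Variance along critical path = 9.000 + 2.778 + 0.111 + 0.111 = 12.000; σ = √12.000 = 3.464 days.
Z = (23 − 28) / 3.464 = -1.443
P(T ≤ 23) = Φ(-1.443) ≈ 0.074

0.074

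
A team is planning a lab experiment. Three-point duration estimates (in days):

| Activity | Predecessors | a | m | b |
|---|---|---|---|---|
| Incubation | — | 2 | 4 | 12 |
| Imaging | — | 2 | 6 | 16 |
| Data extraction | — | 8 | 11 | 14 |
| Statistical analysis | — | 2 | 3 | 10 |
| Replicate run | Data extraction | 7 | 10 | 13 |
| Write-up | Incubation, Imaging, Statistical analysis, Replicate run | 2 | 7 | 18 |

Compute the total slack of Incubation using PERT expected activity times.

te_Incubation = (2 + 4·4 + 12)/6 = 30/6 = 5
te_Imaging = (2 + 4·6 + 16)/6 = 42/6 = 7
te_Data extraction = (8 + 4·11 + 14)/6 = 66/6 = 11
te_Statistical analysis = (2 + 4·3 + 10)/6 = 24/6 = 4
te_Replicate run = (7 + 4·10 + 13)/6 = 60/6 = 10
te_Write-up = (2 + 4·7 + 18)/6 = 48/6 = 8

Forward pass:
ES_Incubation = 0; EF_Incubation = 5
ES_Imaging = 0; EF_Imaging = 7
ES_Data extraction = 0; EF_Data extraction = 11
ES_Statistical analysis = 0; EF_Statistical analysis = 4
ES_Replicate run = 11; EF_Replicate run = 11+10 = 21
ES_Write-up = max(EF_Incubation=5, EF_Imaging=7, EF_Statistical analysis=4, EF_Replicate run=21) = 21; EF_Write-up = 21+8 = 29
Expected project duration μ = 29 days. Critical path: Data extraction → Replicate run → Write-up.

Backward pass:
LF_Write-up = 29; LS_Write-up = 29−8 = 21
LF_Replicate run = LS_Write-up = 21; LS_Replicate run = 21−10 = 11
LF_Statistical analysis = LS_Write-up = 21; LS_Statistical analysis = 21−4 = 17
LF_Data extraction = LS_Replicate run = 11; LS_Data extraction = 11−11 = 0
LF_Imaging = LS_Write-up = 21; LS_Imaging = 21−7 = 14
LF_Incubation = LS_Write-up = 21; LS_Incubation = 21−5 = 16
Slack_Incubation = LS_Incubation − ES_Incubation = 16 − 0 = 16

16 days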